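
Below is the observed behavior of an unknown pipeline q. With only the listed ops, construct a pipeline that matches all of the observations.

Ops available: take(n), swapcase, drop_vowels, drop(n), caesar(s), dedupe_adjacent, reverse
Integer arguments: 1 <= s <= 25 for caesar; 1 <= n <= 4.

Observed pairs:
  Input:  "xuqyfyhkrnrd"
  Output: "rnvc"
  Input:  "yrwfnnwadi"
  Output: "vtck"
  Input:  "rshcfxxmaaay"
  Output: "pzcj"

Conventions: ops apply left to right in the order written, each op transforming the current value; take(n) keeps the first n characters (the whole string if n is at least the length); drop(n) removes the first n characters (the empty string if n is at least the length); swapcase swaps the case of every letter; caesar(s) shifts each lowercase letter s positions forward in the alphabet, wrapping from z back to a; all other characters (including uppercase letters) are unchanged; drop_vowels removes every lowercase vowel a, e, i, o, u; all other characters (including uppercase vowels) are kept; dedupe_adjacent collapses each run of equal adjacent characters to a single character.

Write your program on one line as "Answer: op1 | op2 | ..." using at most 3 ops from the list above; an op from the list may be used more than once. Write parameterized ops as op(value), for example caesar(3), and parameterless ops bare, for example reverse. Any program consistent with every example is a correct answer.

caesar(23) | drop_vowels | take(4)

Check, running the answer program on each example:
  "xuqyfyhkrnrd" -> "urnvcvehokoa" -> "rnvcvhk" -> "rnvc"
  "yrwfnnwadi" -> "votckktxaf" -> "vtckktxf" -> "vtck"
  "rshcfxxmaaay" -> "opezcuujxxxv" -> "pzcjxxxv" -> "pzcj"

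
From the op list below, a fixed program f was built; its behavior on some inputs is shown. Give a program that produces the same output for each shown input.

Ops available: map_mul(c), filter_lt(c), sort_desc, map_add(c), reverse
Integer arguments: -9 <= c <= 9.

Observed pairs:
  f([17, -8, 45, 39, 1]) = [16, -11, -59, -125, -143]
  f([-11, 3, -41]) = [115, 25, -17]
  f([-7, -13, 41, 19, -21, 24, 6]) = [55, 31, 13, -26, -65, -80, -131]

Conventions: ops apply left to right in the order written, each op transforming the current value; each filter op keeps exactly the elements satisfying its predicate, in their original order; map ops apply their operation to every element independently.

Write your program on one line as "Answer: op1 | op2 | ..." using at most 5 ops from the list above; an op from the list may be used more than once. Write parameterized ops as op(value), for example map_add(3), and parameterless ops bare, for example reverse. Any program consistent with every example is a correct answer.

map_mul(-3) | map_add(-8) | reverse | sort_desc

Check, running the answer program on each example:
  [17, -8, 45, 39, 1] -> [-51, 24, -135, -117, -3] -> [-59, 16, -143, -125, -11] -> [-11, -125, -143, 16, -59] -> [16, -11, -59, -125, -143]
  [-11, 3, -41] -> [33, -9, 123] -> [25, -17, 115] -> [115, -17, 25] -> [115, 25, -17]
  [-7, -13, 41, 19, -21, 24, 6] -> [21, 39, -123, -57, 63, -72, -18] -> [13, 31, -131, -65, 55, -80, -26] -> [-26, -80, 55, -65, -131, 31, 13] -> [55, 31, 13, -26, -65, -80, -131]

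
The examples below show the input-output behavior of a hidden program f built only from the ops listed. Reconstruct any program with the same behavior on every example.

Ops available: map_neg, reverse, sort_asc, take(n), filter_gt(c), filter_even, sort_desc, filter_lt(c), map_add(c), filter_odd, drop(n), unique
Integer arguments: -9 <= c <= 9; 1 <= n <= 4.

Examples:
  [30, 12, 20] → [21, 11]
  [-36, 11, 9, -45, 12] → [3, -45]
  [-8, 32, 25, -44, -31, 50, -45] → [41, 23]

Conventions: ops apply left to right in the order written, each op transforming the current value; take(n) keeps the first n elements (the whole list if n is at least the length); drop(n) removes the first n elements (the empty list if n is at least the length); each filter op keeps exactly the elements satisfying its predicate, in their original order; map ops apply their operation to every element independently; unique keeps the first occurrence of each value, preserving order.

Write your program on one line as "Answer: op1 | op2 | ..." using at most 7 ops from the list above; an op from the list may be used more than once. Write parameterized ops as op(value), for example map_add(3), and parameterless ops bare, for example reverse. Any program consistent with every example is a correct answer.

filter_even | sort_asc | map_add(-8) | map_add(-1) | sort_desc | take(2)

Check, running the answer program on each example:
  [30, 12, 20] -> [30, 12, 20] -> [12, 20, 30] -> [4, 12, 22] -> [3, 11, 21] -> [21, 11, 3] -> [21, 11]
  [-36, 11, 9, -45, 12] -> [-36, 12] -> [-36, 12] -> [-44, 4] -> [-45, 3] -> [3, -45] -> [3, -45]
  [-8, 32, 25, -44, -31, 50, -45] -> [-8, 32, -44, 50] -> [-44, -8, 32, 50] -> [-52, -16, 24, 42] -> [-53, -17, 23, 41] -> [41, 23, -17, -53] -> [41, 23]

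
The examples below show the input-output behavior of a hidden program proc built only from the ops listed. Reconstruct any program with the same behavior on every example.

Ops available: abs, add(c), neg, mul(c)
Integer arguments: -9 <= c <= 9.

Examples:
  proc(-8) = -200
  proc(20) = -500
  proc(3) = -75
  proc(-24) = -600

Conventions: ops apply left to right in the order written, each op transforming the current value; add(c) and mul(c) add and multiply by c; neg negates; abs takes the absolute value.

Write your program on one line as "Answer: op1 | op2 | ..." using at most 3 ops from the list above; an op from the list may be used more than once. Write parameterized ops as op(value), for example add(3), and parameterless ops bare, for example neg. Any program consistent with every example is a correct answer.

abs | mul(5) | mul(-5)

Check, running the answer program on each example:
  -8 -> 8 -> 40 -> -200
  20 -> 20 -> 100 -> -500
  3 -> 3 -> 15 -> -75
  -24 -> 24 -> 120 -> -600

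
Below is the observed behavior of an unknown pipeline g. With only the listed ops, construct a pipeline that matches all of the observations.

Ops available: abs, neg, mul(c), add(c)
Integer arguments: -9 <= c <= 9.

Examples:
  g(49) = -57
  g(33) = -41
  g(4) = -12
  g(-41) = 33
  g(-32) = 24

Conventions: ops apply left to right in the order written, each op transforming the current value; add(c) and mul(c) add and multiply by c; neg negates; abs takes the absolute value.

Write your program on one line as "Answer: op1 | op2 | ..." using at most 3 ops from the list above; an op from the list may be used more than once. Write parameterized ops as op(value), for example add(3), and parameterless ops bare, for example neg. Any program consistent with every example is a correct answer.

neg | add(-8)

Check, running the answer program on each example:
  49 -> -49 -> -57
  33 -> -33 -> -41
  4 -> -4 -> -12
  -41 -> 41 -> 33
  -32 -> 32 -> 24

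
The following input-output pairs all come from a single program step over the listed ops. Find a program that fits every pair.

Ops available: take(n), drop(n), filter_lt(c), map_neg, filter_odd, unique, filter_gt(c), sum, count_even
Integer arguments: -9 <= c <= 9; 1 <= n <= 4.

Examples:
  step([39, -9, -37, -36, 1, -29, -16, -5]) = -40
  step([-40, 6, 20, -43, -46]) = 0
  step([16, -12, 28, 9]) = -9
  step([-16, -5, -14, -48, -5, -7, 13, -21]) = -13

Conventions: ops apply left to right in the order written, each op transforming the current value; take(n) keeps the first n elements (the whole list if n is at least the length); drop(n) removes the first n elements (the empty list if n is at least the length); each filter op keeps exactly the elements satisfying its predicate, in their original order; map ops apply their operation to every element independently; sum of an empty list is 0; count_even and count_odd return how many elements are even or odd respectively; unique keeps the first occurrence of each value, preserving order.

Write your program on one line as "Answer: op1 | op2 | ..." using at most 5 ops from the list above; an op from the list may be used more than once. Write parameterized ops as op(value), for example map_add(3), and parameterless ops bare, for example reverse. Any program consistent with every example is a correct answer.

unique | filter_odd | filter_gt(-1) | map_neg | sum

Check, running the answer program on each example:
  [39, -9, -37, -36, 1, -29, -16, -5] -> [39, -9, -37, -36, 1, -29, -16, -5] -> [39, -9, -37, 1, -29, -5] -> [39, 1] -> [-39, -1] -> -40
  [-40, 6, 20, -43, -46] -> [-40, 6, 20, -43, -46] -> [-43] -> [] -> [] -> 0
  [16, -12, 28, 9] -> [16, -12, 28, 9] -> [9] -> [9] -> [-9] -> -9
  [-16, -5, -14, -48, -5, -7, 13, -21] -> [-16, -5, -14, -48, -7, 13, -21] -> [-5, -7, 13, -21] -> [13] -> [-13] -> -13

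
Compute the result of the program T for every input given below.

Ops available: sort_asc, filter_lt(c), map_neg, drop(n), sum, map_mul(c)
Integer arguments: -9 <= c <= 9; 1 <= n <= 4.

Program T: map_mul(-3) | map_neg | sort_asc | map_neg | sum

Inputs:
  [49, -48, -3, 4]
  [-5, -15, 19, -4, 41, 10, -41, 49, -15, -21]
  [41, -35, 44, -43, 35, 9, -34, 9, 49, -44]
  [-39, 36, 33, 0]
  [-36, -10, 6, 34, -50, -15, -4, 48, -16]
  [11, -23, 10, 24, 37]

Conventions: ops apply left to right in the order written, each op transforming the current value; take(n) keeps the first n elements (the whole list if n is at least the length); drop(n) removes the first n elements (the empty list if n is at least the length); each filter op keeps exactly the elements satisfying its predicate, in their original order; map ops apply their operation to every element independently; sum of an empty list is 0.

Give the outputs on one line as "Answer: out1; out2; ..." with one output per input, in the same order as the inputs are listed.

-6; -54; -93; -90; 129; -177

Execution, op by op:
  [49, -48, -3, 4] -> [-147, 144, 9, -12] -> [147, -144, -9, 12] -> [-144, -9, 12, 147] -> [144, 9, -12, -147] -> -6
  [-5, -15, 19, -4, 41, 10, -41, 49, -15, -21] -> [15, 45, -57, 12, -123, -30, 123, -147, 45, 63] -> [-15, -45, 57, -12, 123, 30, -123, 147, -45, -63] -> [-123, -63, -45, -45, -15, -12, 30, 57, 123, 147] -> [123, 63, 45, 45, 15, 12, -30, -57, -123, -147] -> -54
  [41, -35, 44, -43, 35, 9, -34, 9, 49, -44] -> [-123, 105, -132, 129, -105, -27, 102, -27, -147, 132] -> [123, -105, 132, -129, 105, 27, -102, 27, 147, -132] -> [-132, -129, -105, -102, 27, 27, 105, 123, 132, 147] -> [132, 129, 105, 102, -27, -27, -105, -123, -132, -147] -> -93
  [-39, 36, 33, 0] -> [117, -108, -99, 0] -> [-117, 108, 99, 0] -> [-117, 0, 99, 108] -> [117, 0, -99, -108] -> -90
  [-36, -10, 6, 34, -50, -15, -4, 48, -16] -> [108, 30, -18, -102, 150, 45, 12, -144, 48] -> [-108, -30, 18, 102, -150, -45, -12, 144, -48] -> [-150, -108, -48, -45, -30, -12, 18, 102, 144] -> [150, 108, 48, 45, 30, 12, -18, -102, -144] -> 129
  [11, -23, 10, 24, 37] -> [-33, 69, -30, -72, -111] -> [33, -69, 30, 72, 111] -> [-69, 30, 33, 72, 111] -> [69, -30, -33, -72, -111] -> -177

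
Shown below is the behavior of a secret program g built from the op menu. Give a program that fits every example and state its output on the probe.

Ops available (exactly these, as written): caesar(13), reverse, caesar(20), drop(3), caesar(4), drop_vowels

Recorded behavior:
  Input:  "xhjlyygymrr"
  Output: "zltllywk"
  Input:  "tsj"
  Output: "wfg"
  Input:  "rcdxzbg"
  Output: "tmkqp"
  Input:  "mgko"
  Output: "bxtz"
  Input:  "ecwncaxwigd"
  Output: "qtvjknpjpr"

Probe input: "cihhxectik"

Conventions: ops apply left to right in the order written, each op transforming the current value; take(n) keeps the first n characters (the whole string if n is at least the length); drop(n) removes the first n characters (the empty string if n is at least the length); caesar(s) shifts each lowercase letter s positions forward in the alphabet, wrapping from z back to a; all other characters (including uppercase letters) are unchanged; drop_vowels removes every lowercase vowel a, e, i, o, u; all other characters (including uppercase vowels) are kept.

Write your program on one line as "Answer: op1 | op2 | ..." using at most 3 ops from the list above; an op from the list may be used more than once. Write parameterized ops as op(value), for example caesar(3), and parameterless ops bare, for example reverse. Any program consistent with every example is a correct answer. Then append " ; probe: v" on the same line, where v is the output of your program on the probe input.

caesar(13) | reverse | drop_vowels ; probe: "xvgprkvp"

Check, running the answer program on each example:
  "xhjlyygymrr" -> "kuwylltlzee" -> "eezltllywuk" -> "zltllywk"
  "tsj" -> "gfw" -> "wfg" -> "wfg"
  "rcdxzbg" -> "epqkmot" -> "tomkqpe" -> "tmkqp"
  "mgko" -> "ztxb" -> "bxtz" -> "bxtz"
  "ecwncaxwigd" -> "rpjapnkjvtq" -> "qtvjknpajpr" -> "qtvjknpjpr"
  probe: "cihhxectik" -> "pvuukrpgvx" -> "xvgprkuuvp" -> "xvgprkvp"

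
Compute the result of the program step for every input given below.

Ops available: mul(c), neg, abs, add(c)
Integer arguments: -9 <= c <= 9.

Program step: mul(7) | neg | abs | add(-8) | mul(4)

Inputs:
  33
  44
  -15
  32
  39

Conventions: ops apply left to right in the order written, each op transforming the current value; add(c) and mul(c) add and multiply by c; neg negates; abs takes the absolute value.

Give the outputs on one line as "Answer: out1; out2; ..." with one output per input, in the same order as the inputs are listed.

892; 1200; 388; 864; 1060

Execution, op by op:
  33 -> 231 -> -231 -> 231 -> 223 -> 892
  44 -> 308 -> -308 -> 308 -> 300 -> 1200
  -15 -> -105 -> 105 -> 105 -> 97 -> 388
  32 -> 224 -> -224 -> 224 -> 216 -> 864
  39 -> 273 -> -273 -> 273 -> 265 -> 1060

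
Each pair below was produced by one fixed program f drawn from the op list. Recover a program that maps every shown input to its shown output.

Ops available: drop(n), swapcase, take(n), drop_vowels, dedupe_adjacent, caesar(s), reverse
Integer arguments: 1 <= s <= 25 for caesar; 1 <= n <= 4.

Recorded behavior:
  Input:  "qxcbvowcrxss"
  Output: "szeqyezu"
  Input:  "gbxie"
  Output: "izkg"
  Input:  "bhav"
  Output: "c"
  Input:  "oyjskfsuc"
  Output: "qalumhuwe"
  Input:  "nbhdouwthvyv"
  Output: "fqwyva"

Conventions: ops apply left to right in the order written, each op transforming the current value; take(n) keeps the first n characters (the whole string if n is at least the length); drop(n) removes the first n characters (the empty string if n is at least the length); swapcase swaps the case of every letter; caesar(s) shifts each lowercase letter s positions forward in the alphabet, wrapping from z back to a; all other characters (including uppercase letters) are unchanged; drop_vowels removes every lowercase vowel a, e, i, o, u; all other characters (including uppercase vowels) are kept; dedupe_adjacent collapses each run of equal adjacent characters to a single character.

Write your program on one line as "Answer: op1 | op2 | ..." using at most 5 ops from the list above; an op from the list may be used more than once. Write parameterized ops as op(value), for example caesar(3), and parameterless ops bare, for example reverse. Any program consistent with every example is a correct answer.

caesar(13) | drop_vowels | caesar(15) | dedupe_adjacent

Check, running the answer program on each example:
  "qxcbvowcrxss" -> "dkpoibjpekff" -> "dkpbjpkff" -> "szeqyezuu" -> "szeqyezu"
  "gbxie" -> "tokvr" -> "tkvr" -> "izkg" -> "izkg"
  "bhav" -> "ouni" -> "n" -> "c" -> "c"
  "oyjskfsuc" -> "blwfxsfhp" -> "blwfxsfhp" -> "qalumhuwe" -> "qalumhuwe"
  "nbhdouwthvyv" -> "aouqbhjguili" -> "qbhjgl" -> "fqwyva" -> "fqwyva"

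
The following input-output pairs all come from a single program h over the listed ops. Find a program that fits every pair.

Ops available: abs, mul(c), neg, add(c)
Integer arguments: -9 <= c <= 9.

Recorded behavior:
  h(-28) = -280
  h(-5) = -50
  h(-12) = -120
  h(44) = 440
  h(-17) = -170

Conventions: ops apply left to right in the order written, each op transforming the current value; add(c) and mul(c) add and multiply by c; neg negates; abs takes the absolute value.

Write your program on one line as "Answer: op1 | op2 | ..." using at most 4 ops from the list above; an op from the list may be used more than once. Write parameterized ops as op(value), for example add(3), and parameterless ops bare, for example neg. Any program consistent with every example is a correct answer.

mul(5) | neg | mul(-2)

Check, running the answer program on each example:
  -28 -> -140 -> 140 -> -280
  -5 -> -25 -> 25 -> -50
  -12 -> -60 -> 60 -> -120
  44 -> 220 -> -220 -> 440
  -17 -> -85 -> 85 -> -170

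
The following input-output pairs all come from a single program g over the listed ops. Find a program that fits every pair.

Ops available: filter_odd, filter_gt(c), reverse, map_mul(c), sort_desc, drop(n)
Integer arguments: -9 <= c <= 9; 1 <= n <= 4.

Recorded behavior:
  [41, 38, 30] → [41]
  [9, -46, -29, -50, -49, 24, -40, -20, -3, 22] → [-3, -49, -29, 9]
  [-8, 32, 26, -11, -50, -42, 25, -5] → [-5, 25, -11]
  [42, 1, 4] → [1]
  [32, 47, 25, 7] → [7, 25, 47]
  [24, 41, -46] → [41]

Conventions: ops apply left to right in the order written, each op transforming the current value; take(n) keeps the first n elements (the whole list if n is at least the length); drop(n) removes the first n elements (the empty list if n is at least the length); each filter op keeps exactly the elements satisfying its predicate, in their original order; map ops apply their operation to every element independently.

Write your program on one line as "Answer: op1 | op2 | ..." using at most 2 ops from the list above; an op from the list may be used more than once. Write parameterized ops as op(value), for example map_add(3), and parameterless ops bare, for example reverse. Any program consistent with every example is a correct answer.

reverse | filter_odd

Check, running the answer program on each example:
  [41, 38, 30] -> [30, 38, 41] -> [41]
  [9, -46, -29, -50, -49, 24, -40, -20, -3, 22] -> [22, -3, -20, -40, 24, -49, -50, -29, -46, 9] -> [-3, -49, -29, 9]
  [-8, 32, 26, -11, -50, -42, 25, -5] -> [-5, 25, -42, -50, -11, 26, 32, -8] -> [-5, 25, -11]
  [42, 1, 4] -> [4, 1, 42] -> [1]
  [32, 47, 25, 7] -> [7, 25, 47, 32] -> [7, 25, 47]
  [24, 41, -46] -> [-46, 41, 24] -> [41]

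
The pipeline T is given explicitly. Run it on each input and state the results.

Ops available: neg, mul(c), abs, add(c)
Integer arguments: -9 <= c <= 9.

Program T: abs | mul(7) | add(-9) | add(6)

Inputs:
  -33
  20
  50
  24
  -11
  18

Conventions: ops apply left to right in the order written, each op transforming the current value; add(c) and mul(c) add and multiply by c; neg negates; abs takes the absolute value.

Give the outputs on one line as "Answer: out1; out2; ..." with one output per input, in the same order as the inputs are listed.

Execution, op by op:
  -33 -> 33 -> 231 -> 222 -> 228
  20 -> 20 -> 140 -> 131 -> 137
  50 -> 50 -> 350 -> 341 -> 347
  24 -> 24 -> 168 -> 159 -> 165
  -11 -> 11 -> 77 -> 68 -> 74
  18 -> 18 -> 126 -> 117 -> 123

228; 137; 347; 165; 74; 123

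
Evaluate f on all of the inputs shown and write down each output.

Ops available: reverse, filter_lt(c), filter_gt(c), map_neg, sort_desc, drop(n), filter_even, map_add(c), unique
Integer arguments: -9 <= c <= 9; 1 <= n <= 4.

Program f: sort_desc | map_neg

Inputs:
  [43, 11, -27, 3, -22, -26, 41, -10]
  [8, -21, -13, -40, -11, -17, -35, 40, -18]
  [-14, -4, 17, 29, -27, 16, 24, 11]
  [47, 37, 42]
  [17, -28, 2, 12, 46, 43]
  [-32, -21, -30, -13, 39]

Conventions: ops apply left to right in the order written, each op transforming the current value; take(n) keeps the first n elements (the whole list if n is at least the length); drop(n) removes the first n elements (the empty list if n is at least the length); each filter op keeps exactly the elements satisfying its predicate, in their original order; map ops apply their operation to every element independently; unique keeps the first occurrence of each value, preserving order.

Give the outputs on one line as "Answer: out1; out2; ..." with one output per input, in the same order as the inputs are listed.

[-43, -41, -11, -3, 10, 22, 26, 27]; [-40, -8, 11, 13, 17, 18, 21, 35, 40]; [-29, -24, -17, -16, -11, 4, 14, 27]; [-47, -42, -37]; [-46, -43, -17, -12, -2, 28]; [-39, 13, 21, 30, 32]

Execution, op by op:
  [43, 11, -27, 3, -22, -26, 41, -10] -> [43, 41, 11, 3, -10, -22, -26, -27] -> [-43, -41, -11, -3, 10, 22, 26, 27]
  [8, -21, -13, -40, -11, -17, -35, 40, -18] -> [40, 8, -11, -13, -17, -18, -21, -35, -40] -> [-40, -8, 11, 13, 17, 18, 21, 35, 40]
  [-14, -4, 17, 29, -27, 16, 24, 11] -> [29, 24, 17, 16, 11, -4, -14, -27] -> [-29, -24, -17, -16, -11, 4, 14, 27]
  [47, 37, 42] -> [47, 42, 37] -> [-47, -42, -37]
  [17, -28, 2, 12, 46, 43] -> [46, 43, 17, 12, 2, -28] -> [-46, -43, -17, -12, -2, 28]
  [-32, -21, -30, -13, 39] -> [39, -13, -21, -30, -32] -> [-39, 13, 21, 30, 32]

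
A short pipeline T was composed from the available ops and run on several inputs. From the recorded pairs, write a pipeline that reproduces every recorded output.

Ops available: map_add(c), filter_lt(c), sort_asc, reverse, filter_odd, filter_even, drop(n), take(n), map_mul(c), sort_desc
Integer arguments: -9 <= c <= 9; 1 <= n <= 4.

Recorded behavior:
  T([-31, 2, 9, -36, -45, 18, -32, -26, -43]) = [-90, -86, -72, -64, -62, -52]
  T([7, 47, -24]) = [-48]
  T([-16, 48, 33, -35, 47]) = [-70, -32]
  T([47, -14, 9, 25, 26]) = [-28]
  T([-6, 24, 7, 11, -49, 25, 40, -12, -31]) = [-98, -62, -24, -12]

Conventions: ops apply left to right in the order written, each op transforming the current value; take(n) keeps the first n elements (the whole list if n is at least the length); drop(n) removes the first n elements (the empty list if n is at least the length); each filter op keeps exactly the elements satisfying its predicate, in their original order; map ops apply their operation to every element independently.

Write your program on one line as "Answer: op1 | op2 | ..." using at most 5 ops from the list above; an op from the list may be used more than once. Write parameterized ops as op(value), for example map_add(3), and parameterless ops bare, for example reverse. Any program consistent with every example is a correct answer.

map_mul(2) | filter_lt(3) | sort_desc | reverse

Check, running the answer program on each example:
  [-31, 2, 9, -36, -45, 18, -32, -26, -43] -> [-62, 4, 18, -72, -90, 36, -64, -52, -86] -> [-62, -72, -90, -64, -52, -86] -> [-52, -62, -64, -72, -86, -90] -> [-90, -86, -72, -64, -62, -52]
  [7, 47, -24] -> [14, 94, -48] -> [-48] -> [-48] -> [-48]
  [-16, 48, 33, -35, 47] -> [-32, 96, 66, -70, 94] -> [-32, -70] -> [-32, -70] -> [-70, -32]
  [47, -14, 9, 25, 26] -> [94, -28, 18, 50, 52] -> [-28] -> [-28] -> [-28]
  [-6, 24, 7, 11, -49, 25, 40, -12, -31] -> [-12, 48, 14, 22, -98, 50, 80, -24, -62] -> [-12, -98, -24, -62] -> [-12, -24, -62, -98] -> [-98, -62, -24, -12]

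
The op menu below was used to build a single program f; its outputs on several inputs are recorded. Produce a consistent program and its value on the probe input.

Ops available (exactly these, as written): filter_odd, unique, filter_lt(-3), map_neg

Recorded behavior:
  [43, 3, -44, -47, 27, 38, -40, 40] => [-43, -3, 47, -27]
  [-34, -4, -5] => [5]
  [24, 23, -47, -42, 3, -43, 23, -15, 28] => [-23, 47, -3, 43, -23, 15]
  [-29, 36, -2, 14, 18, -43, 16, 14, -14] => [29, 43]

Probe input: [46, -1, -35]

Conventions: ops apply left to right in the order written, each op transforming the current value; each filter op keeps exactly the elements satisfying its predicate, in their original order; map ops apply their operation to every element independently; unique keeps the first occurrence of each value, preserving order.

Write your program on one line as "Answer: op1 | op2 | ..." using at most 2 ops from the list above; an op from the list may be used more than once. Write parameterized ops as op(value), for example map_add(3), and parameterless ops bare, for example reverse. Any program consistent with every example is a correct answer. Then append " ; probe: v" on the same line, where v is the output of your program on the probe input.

map_neg | filter_odd ; probe: [1, 35]

Check, running the answer program on each example:
  [43, 3, -44, -47, 27, 38, -40, 40] -> [-43, -3, 44, 47, -27, -38, 40, -40] -> [-43, -3, 47, -27]
  [-34, -4, -5] -> [34, 4, 5] -> [5]
  [24, 23, -47, -42, 3, -43, 23, -15, 28] -> [-24, -23, 47, 42, -3, 43, -23, 15, -28] -> [-23, 47, -3, 43, -23, 15]
  [-29, 36, -2, 14, 18, -43, 16, 14, -14] -> [29, -36, 2, -14, -18, 43, -16, -14, 14] -> [29, 43]
  probe: [46, -1, -35] -> [-46, 1, 35] -> [1, 35]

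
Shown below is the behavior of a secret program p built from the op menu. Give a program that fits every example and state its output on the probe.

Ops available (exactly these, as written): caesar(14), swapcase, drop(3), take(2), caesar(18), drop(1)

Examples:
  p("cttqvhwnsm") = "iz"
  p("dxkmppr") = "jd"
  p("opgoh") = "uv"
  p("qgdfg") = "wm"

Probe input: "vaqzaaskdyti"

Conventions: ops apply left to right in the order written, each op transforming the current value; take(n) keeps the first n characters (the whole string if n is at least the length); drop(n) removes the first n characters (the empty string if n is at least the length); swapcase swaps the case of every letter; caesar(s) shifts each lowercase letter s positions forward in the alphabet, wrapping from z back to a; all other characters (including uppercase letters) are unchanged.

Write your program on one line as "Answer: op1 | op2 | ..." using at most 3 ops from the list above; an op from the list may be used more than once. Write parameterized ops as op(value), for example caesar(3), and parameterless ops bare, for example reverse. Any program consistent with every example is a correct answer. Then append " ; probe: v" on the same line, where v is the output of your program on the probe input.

caesar(18) | caesar(14) | take(2) ; probe: "bg"

Check, running the answer program on each example:
  "cttqvhwnsm" -> "ullinzofke" -> "izzwbnctys" -> "iz"
  "dxkmppr" -> "vpcehhj" -> "jdqsvvx" -> "jd"
  "opgoh" -> "ghygz" -> "uvmun" -> "uv"
  "qgdfg" -> "iyvxy" -> "wmjlm" -> "wm"
  probe: "vaqzaaskdyti" -> "nsirsskcvqla" -> "bgwfggyqjezo" -> "bg"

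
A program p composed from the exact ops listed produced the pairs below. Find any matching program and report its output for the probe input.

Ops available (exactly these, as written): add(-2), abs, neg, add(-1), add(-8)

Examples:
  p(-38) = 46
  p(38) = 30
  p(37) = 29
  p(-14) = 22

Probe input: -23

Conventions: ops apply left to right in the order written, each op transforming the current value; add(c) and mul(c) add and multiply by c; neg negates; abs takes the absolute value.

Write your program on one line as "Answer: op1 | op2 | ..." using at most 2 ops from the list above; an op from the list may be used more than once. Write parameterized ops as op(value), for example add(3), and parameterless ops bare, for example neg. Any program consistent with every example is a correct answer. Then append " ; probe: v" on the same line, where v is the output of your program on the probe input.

add(-8) | abs ; probe: 31

Check, running the answer program on each example:
  -38 -> -46 -> 46
  38 -> 30 -> 30
  37 -> 29 -> 29
  -14 -> -22 -> 22
  probe: -23 -> -31 -> 31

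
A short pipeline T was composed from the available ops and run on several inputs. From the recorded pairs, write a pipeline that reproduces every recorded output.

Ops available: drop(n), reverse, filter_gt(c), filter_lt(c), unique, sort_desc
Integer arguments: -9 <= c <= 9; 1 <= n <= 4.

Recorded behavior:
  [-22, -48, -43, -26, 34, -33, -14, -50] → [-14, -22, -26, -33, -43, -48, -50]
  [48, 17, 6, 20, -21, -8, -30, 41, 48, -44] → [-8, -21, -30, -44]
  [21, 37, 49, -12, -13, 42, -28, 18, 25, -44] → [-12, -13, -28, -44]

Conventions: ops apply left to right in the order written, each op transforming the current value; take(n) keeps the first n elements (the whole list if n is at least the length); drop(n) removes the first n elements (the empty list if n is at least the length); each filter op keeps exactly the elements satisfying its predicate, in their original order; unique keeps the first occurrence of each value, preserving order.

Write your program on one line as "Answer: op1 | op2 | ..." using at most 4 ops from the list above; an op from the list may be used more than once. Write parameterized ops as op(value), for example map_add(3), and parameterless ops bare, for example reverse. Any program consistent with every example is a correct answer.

reverse | sort_desc | unique | filter_lt(-1)

Check, running the answer program on each example:
  [-22, -48, -43, -26, 34, -33, -14, -50] -> [-50, -14, -33, 34, -26, -43, -48, -22] -> [34, -14, -22, -26, -33, -43, -48, -50] -> [34, -14, -22, -26, -33, -43, -48, -50] -> [-14, -22, -26, -33, -43, -48, -50]
  [48, 17, 6, 20, -21, -8, -30, 41, 48, -44] -> [-44, 48, 41, -30, -8, -21, 20, 6, 17, 48] -> [48, 48, 41, 20, 17, 6, -8, -21, -30, -44] -> [48, 41, 20, 17, 6, -8, -21, -30, -44] -> [-8, -21, -30, -44]
  [21, 37, 49, -12, -13, 42, -28, 18, 25, -44] -> [-44, 25, 18, -28, 42, -13, -12, 49, 37, 21] -> [49, 42, 37, 25, 21, 18, -12, -13, -28, -44] -> [49, 42, 37, 25, 21, 18, -12, -13, -28, -44] -> [-12, -13, -28, -44]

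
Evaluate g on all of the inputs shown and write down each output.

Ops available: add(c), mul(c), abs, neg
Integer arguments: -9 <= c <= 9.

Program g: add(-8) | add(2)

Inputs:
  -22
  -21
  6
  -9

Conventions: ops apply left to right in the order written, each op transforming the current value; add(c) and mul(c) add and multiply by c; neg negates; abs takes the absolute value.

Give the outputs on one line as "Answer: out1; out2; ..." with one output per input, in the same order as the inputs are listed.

-28; -27; 0; -15

Execution, op by op:
  -22 -> -30 -> -28
  -21 -> -29 -> -27
  6 -> -2 -> 0
  -9 -> -17 -> -15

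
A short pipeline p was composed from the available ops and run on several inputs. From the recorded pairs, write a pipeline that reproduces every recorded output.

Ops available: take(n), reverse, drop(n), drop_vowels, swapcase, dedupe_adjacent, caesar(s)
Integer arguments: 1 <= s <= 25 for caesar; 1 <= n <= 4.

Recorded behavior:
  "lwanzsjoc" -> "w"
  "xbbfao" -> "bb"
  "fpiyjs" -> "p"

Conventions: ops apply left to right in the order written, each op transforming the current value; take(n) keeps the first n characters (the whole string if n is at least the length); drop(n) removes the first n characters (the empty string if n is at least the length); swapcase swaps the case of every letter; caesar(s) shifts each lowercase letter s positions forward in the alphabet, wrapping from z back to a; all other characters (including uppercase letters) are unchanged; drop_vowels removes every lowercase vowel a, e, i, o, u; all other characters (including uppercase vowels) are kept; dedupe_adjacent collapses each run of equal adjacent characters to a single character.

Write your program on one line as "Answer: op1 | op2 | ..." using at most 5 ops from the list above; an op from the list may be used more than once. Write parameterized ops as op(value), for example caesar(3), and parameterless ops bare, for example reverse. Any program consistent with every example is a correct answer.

take(3) | swapcase | drop(1) | swapcase | drop_vowels

Check, running the answer program on each example:
  "lwanzsjoc" -> "lwa" -> "LWA" -> "WA" -> "wa" -> "w"
  "xbbfao" -> "xbb" -> "XBB" -> "BB" -> "bb" -> "bb"
  "fpiyjs" -> "fpi" -> "FPI" -> "PI" -> "pi" -> "p"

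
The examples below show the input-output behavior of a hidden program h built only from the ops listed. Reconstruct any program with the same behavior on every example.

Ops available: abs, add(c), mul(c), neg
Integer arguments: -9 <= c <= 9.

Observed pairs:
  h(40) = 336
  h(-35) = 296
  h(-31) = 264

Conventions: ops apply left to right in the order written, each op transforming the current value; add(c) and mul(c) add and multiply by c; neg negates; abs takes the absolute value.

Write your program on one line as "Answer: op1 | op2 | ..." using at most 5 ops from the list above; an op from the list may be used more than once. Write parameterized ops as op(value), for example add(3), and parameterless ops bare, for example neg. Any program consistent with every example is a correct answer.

abs | add(2) | mul(-8) | neg

Check, running the answer program on each example:
  40 -> 40 -> 42 -> -336 -> 336
  -35 -> 35 -> 37 -> -296 -> 296
  -31 -> 31 -> 33 -> -264 -> 264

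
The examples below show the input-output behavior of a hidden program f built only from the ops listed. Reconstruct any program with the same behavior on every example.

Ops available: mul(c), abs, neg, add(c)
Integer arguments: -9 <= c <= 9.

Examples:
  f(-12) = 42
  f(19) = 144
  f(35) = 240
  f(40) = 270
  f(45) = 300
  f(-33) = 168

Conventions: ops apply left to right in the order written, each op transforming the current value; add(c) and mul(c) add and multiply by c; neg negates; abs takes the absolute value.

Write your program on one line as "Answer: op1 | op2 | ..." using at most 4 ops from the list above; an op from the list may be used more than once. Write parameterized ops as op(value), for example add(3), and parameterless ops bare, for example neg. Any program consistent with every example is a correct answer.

add(5) | mul(6) | abs

Check, running the answer program on each example:
  -12 -> -7 -> -42 -> 42
  19 -> 24 -> 144 -> 144
  35 -> 40 -> 240 -> 240
  40 -> 45 -> 270 -> 270
  45 -> 50 -> 300 -> 300
  -33 -> -28 -> -168 -> 168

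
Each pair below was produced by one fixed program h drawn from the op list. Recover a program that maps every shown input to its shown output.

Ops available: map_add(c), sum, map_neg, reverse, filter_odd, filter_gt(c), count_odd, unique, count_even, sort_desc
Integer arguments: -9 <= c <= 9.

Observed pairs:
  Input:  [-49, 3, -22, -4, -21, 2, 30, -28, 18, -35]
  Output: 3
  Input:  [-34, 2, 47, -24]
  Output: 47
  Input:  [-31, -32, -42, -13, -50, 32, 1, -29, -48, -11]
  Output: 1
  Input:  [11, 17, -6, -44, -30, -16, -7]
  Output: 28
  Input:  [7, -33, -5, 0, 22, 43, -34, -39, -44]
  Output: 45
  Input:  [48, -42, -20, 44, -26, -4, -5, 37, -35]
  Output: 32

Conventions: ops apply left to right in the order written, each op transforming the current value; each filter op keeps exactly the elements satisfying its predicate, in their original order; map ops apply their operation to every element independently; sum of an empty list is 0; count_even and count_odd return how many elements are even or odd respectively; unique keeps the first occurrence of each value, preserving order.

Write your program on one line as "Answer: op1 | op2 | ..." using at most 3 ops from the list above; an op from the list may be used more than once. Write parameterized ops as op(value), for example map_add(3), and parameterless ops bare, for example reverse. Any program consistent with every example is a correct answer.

filter_odd | filter_gt(-7) | sum

Check, running the answer program on each example:
  [-49, 3, -22, -4, -21, 2, 30, -28, 18, -35] -> [-49, 3, -21, -35] -> [3] -> 3
  [-34, 2, 47, -24] -> [47] -> [47] -> 47
  [-31, -32, -42, -13, -50, 32, 1, -29, -48, -11] -> [-31, -13, 1, -29, -11] -> [1] -> 1
  [11, 17, -6, -44, -30, -16, -7] -> [11, 17, -7] -> [11, 17] -> 28
  [7, -33, -5, 0, 22, 43, -34, -39, -44] -> [7, -33, -5, 43, -39] -> [7, -5, 43] -> 45
  [48, -42, -20, 44, -26, -4, -5, 37, -35] -> [-5, 37, -35] -> [-5, 37] -> 32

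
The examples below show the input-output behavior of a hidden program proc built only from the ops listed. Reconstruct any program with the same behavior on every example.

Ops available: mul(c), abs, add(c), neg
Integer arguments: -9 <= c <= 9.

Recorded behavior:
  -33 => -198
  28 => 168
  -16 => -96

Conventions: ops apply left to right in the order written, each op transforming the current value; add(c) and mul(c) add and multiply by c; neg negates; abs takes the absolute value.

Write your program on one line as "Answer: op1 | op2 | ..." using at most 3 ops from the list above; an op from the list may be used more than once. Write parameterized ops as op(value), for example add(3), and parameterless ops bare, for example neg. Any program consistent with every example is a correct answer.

mul(-6) | neg

Check, running the answer program on each example:
  -33 -> 198 -> -198
  28 -> -168 -> 168
  -16 -> 96 -> -96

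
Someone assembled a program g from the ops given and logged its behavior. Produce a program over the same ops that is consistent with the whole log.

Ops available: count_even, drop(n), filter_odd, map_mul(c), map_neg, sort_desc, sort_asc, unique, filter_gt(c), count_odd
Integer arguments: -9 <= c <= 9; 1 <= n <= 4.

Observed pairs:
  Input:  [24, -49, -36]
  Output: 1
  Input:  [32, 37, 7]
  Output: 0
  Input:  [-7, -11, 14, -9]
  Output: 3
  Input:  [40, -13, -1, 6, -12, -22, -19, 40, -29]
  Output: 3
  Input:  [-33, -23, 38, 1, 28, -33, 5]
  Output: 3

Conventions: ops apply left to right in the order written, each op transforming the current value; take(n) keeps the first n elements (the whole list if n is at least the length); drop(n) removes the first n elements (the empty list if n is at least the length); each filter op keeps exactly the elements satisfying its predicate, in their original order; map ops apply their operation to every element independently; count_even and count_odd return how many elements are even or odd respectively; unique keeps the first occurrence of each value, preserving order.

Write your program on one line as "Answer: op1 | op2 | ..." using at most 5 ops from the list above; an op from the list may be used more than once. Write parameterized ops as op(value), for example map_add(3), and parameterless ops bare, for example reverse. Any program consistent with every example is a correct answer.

map_neg | filter_gt(5) | sort_desc | count_odd

Check, running the answer program on each example:
  [24, -49, -36] -> [-24, 49, 36] -> [49, 36] -> [49, 36] -> 1
  [32, 37, 7] -> [-32, -37, -7] -> [] -> [] -> 0
  [-7, -11, 14, -9] -> [7, 11, -14, 9] -> [7, 11, 9] -> [11, 9, 7] -> 3
  [40, -13, -1, 6, -12, -22, -19, 40, -29] -> [-40, 13, 1, -6, 12, 22, 19, -40, 29] -> [13, 12, 22, 19, 29] -> [29, 22, 19, 13, 12] -> 3
  [-33, -23, 38, 1, 28, -33, 5] -> [33, 23, -38, -1, -28, 33, -5] -> [33, 23, 33] -> [33, 33, 23] -> 3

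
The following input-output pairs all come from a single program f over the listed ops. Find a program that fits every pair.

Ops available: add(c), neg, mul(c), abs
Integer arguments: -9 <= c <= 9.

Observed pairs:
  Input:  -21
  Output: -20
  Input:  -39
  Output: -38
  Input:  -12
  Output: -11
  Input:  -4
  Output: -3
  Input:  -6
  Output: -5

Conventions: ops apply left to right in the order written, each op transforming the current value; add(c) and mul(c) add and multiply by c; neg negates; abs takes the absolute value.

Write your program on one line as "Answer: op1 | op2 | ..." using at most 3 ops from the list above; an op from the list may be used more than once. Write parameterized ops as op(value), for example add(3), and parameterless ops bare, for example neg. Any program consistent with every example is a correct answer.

add(6) | add(-5)

Check, running the answer program on each example:
  -21 -> -15 -> -20
  -39 -> -33 -> -38
  -12 -> -6 -> -11
  -4 -> 2 -> -3
  -6 -> 0 -> -5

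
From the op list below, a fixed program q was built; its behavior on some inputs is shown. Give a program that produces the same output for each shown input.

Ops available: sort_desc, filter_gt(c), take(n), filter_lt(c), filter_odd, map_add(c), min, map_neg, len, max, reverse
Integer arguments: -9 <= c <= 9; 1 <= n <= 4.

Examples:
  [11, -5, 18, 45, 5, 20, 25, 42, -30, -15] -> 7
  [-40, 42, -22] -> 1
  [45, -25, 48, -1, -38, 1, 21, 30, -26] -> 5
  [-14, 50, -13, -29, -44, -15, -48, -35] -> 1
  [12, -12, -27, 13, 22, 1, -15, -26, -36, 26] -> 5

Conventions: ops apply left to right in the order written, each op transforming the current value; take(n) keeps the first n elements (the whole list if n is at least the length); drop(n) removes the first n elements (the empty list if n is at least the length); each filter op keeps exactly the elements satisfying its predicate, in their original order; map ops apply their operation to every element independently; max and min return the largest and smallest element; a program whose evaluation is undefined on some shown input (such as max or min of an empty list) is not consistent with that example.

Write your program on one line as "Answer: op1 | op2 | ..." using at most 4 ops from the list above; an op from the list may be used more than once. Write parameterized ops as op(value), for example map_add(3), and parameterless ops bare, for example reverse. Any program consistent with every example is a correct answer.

filter_gt(-5) | reverse | filter_gt(0) | len

Check, running the answer program on each example:
  [11, -5, 18, 45, 5, 20, 25, 42, -30, -15] -> [11, 18, 45, 5, 20, 25, 42] -> [42, 25, 20, 5, 45, 18, 11] -> [42, 25, 20, 5, 45, 18, 11] -> 7
  [-40, 42, -22] -> [42] -> [42] -> [42] -> 1
  [45, -25, 48, -1, -38, 1, 21, 30, -26] -> [45, 48, -1, 1, 21, 30] -> [30, 21, 1, -1, 48, 45] -> [30, 21, 1, 48, 45] -> 5
  [-14, 50, -13, -29, -44, -15, -48, -35] -> [50] -> [50] -> [50] -> 1
  [12, -12, -27, 13, 22, 1, -15, -26, -36, 26] -> [12, 13, 22, 1, 26] -> [26, 1, 22, 13, 12] -> [26, 1, 22, 13, 12] -> 5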